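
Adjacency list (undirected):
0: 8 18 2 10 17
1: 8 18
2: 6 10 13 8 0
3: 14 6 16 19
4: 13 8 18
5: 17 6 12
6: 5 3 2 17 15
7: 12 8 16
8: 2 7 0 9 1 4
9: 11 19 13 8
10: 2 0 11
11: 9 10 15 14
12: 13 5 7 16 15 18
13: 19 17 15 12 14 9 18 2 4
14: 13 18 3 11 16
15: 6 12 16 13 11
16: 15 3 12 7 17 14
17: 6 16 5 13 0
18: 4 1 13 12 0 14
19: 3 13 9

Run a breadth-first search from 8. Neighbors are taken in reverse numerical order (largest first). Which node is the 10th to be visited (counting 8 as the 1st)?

11

Visit 8; enqueue 9, 7, 4, 2, 1, 0 → queue [9, 7, 4, 2, 1, 0]
Visit 9; enqueue 19, 13, 11 → queue [7, 4, 2, 1, 0, 19, 13, 11]
Visit 7; enqueue 16, 12 → queue [4, 2, 1, 0, 19, 13, 11, 16, 12]
Visit 4; enqueue 18 → queue [2, 1, 0, 19, 13, 11, 16, 12, 18]
Visit 2; enqueue 10, 6 → queue [1, 0, 19, 13, 11, 16, 12, 18, 10, 6]
Visit 1 → queue [0, 19, 13, 11, 16, 12, 18, 10, 6]
Visit 0; enqueue 17 → queue [19, 13, 11, 16, 12, 18, 10, 6, 17]
Visit 19; enqueue 3 → queue [13, 11, 16, 12, 18, 10, 6, 17, 3]
Visit 13; enqueue 15, 14 → queue [11, 16, 12, 18, 10, 6, 17, 3, 15, 14]
Visit 11 → queue [16, 12, 18, 10, 6, 17, 3, 15, 14]
Visit 16 → queue [12, 18, 10, 6, 17, 3, 15, 14]
Visit 12; enqueue 5 → queue [18, 10, 6, 17, 3, 15, 14, 5]
Visit 18 → queue [10, 6, 17, 3, 15, 14, 5]
Visit 10 → queue [6, 17, 3, 15, 14, 5]
Visit 6 → queue [17, 3, 15, 14, 5]
Visit 17 → queue [3, 15, 14, 5]
Visit 3 → queue [15, 14, 5]
Visit 15 → queue [14, 5]
Visit 14 → queue [5]
Visit 5 → queue []

Visit order: 8, 9, 7, 4, 2, 1, 0, 19, 13, 11, 16, 12, 18, 10, 6, 17, 3, 15, 14, 5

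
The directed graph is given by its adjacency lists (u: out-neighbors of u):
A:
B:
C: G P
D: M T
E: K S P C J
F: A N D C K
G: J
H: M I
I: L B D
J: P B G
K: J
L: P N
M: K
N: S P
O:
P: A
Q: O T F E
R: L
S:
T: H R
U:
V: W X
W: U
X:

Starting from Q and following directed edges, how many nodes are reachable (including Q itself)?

20

BFS from Q visits: Q, O, T, F, E, H, R, A, N, D, C, K, S, P, J, M, I, L, G, B
Reachable nodes: 20 of 24 total.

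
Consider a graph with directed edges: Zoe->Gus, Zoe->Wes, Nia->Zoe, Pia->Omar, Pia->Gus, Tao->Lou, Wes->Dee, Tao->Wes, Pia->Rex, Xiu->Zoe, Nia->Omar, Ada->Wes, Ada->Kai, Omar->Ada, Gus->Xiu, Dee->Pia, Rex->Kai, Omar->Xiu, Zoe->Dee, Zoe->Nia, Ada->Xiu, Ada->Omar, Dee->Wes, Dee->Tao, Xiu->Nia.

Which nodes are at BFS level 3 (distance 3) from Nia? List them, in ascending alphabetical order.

Kai, Pia, Tao

Level 0: Nia
Level 1: Omar, Zoe
Level 2: Ada, Dee, Gus, Wes, Xiu
Level 3: Kai, Pia, Tao
Level 4: Lou, Rex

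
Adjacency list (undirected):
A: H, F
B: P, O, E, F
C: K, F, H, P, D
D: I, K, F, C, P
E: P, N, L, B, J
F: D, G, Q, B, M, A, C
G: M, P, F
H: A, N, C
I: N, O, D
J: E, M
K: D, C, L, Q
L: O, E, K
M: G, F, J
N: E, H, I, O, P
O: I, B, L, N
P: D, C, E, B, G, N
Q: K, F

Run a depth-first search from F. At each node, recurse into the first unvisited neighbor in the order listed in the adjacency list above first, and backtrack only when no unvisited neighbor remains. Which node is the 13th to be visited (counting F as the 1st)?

Visit F
F → D
D → I
I → N
N → E
E → P
P → C
C → K
K → L
L → O
O → B
K → Q
C → H
H → A
P → G
G → M
M → J

Visit order: F, D, I, N, E, P, C, K, L, O, B, Q, H, A, G, M, J

H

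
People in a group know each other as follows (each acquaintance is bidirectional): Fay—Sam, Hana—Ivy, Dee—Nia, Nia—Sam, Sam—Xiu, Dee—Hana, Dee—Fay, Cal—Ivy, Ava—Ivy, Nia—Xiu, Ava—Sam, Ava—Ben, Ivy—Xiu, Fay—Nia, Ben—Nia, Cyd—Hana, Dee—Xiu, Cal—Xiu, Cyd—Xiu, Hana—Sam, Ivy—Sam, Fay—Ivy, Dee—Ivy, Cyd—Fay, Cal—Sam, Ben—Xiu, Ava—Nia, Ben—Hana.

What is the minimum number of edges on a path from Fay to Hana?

2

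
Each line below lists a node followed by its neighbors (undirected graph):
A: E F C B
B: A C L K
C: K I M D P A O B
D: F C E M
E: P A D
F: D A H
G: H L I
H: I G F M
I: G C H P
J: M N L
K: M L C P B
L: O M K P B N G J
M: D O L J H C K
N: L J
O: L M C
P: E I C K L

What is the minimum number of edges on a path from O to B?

Level 0: O
Level 1: C, L, M
Level 2: A, B, D, G, H, I, J, K, N, P
Level 3: E, F
B first appears at level 2.

2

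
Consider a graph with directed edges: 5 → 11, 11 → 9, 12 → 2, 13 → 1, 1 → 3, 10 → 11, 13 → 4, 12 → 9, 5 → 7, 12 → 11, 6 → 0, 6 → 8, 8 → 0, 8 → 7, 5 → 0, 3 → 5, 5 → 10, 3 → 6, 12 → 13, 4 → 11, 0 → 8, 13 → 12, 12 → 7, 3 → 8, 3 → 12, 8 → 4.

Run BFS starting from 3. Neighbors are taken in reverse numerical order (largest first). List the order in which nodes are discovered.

Visit 3; enqueue 12, 8, 6, 5 → queue [12, 8, 6, 5]
Visit 12; enqueue 13, 11, 9, 7, 2 → queue [8, 6, 5, 13, 11, 9, 7, 2]
Visit 8; enqueue 4, 0 → queue [6, 5, 13, 11, 9, 7, 2, 4, 0]
Visit 6 → queue [5, 13, 11, 9, 7, 2, 4, 0]
Visit 5; enqueue 10 → queue [13, 11, 9, 7, 2, 4, 0, 10]
Visit 13; enqueue 1 → queue [11, 9, 7, 2, 4, 0, 10, 1]
Visit 11 → queue [9, 7, 2, 4, 0, 10, 1]
Visit 9 → queue [7, 2, 4, 0, 10, 1]
Visit 7 → queue [2, 4, 0, 10, 1]
Visit 2 → queue [4, 0, 10, 1]
Visit 4 → queue [0, 10, 1]
Visit 0 → queue [10, 1]
Visit 10 → queue [1]
Visit 1 → queue []

3 -> 12 -> 8 -> 6 -> 5 -> 13 -> 11 -> 9 -> 7 -> 2 -> 4 -> 0 -> 10 -> 1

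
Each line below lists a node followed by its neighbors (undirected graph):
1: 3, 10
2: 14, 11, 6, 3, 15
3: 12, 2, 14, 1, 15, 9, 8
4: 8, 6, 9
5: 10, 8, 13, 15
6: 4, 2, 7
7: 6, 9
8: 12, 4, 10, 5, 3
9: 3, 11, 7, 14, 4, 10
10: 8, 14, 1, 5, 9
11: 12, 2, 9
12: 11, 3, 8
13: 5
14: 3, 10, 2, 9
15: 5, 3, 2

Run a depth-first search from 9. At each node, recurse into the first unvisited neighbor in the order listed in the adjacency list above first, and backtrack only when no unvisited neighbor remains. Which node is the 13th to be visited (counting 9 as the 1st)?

13

Visit 9
9 → 3
3 → 12
12 → 11
11 → 2
2 → 14
14 → 10
10 → 8
8 → 4
4 → 6
6 → 7
8 → 5
5 → 13
5 → 15
10 → 1

Visit order: 9, 3, 12, 11, 2, 14, 10, 8, 4, 6, 7, 5, 13, 15, 1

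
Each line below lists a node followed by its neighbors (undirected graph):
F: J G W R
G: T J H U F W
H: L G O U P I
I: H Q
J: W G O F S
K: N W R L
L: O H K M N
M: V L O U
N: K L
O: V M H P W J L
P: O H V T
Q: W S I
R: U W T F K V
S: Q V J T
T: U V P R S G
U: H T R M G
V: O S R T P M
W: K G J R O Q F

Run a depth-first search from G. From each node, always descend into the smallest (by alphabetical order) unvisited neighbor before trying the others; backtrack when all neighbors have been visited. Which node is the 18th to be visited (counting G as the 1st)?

W

Visit G
G → F
F → J
J → O
O → H
H → I
I → Q
Q → S
S → T
T → P
P → V
V → M
M → L
L → K
K → N
K → R
R → U
R → W

Visit order: G, F, J, O, H, I, Q, S, T, P, V, M, L, K, N, R, U, W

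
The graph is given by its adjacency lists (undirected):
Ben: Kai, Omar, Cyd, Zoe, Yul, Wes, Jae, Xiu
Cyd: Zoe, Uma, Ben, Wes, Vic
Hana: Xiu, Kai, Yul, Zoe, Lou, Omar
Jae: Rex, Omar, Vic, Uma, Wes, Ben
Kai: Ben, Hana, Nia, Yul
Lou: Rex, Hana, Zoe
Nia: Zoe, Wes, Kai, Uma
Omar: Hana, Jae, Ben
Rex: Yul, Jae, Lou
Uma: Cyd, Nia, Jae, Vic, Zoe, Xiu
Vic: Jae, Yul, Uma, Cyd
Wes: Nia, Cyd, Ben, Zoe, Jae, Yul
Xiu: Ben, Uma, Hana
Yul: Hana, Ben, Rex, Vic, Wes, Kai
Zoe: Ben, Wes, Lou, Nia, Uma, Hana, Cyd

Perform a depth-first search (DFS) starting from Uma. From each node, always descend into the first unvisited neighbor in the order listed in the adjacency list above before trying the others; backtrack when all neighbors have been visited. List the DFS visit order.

Uma, Cyd, Zoe, Ben, Kai, Hana, Xiu, Yul, Rex, Jae, Omar, Vic, Wes, Nia, Lou

Visit Uma
Uma → Cyd
Cyd → Zoe
Zoe → Ben
Ben → Kai
Kai → Hana
Hana → Xiu
Hana → Yul
Yul → Rex
Rex → Jae
Jae → Omar
Jae → Vic
Jae → Wes
Wes → Nia
Rex → Lou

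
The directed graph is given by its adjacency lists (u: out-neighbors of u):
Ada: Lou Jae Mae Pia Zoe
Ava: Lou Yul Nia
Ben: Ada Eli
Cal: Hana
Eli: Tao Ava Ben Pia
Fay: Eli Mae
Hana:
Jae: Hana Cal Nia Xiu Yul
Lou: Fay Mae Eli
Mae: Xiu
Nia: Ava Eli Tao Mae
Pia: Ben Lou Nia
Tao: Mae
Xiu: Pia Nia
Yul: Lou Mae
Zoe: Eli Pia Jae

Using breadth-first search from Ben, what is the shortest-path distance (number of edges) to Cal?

3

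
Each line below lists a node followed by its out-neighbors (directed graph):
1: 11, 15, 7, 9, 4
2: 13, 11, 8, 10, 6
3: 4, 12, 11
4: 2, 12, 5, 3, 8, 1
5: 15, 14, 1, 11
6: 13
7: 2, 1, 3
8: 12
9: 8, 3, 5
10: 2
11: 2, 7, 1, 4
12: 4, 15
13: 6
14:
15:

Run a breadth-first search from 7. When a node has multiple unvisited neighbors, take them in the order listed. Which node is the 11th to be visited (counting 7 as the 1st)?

9

Visit 7; enqueue 2, 1, 3 → queue [2, 1, 3]
Visit 2; enqueue 13, 11, 8, 10, 6 → queue [1, 3, 13, 11, 8, 10, 6]
Visit 1; enqueue 15, 9, 4 → queue [3, 13, 11, 8, 10, 6, 15, 9, 4]
Visit 3; enqueue 12 → queue [13, 11, 8, 10, 6, 15, 9, 4, 12]
Visit 13 → queue [11, 8, 10, 6, 15, 9, 4, 12]
Visit 11 → queue [8, 10, 6, 15, 9, 4, 12]
Visit 8 → queue [10, 6, 15, 9, 4, 12]
Visit 10 → queue [6, 15, 9, 4, 12]
Visit 6 → queue [15, 9, 4, 12]
Visit 15 → queue [9, 4, 12]
Visit 9; enqueue 5 → queue [4, 12, 5]
Visit 4 → queue [12, 5]
Visit 12 → queue [5]
Visit 5; enqueue 14 → queue [14]
Visit 14 → queue []

Visit order: 7, 2, 1, 3, 13, 11, 8, 10, 6, 15, 9, 4, 12, 5, 14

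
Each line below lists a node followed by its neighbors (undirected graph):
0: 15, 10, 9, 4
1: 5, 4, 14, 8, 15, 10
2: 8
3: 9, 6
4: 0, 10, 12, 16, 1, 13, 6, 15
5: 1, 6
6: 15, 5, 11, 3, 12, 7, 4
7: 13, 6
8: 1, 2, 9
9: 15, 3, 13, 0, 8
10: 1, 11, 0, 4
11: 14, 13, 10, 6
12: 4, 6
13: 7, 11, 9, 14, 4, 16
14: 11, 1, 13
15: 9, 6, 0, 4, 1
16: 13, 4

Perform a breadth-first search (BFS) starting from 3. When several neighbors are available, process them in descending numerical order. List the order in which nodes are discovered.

3 9 6 15 13 8 0 12 11 7 5 4 1 16 14 2 10

Visit 3; enqueue 9, 6 → queue [9, 6]
Visit 9; enqueue 15, 13, 8, 0 → queue [6, 15, 13, 8, 0]
Visit 6; enqueue 12, 11, 7, 5, 4 → queue [15, 13, 8, 0, 12, 11, 7, 5, 4]
Visit 15; enqueue 1 → queue [13, 8, 0, 12, 11, 7, 5, 4, 1]
Visit 13; enqueue 16, 14 → queue [8, 0, 12, 11, 7, 5, 4, 1, 16, 14]
Visit 8; enqueue 2 → queue [0, 12, 11, 7, 5, 4, 1, 16, 14, 2]
Visit 0; enqueue 10 → queue [12, 11, 7, 5, 4, 1, 16, 14, 2, 10]
Visit 12 → queue [11, 7, 5, 4, 1, 16, 14, 2, 10]
Visit 11 → queue [7, 5, 4, 1, 16, 14, 2, 10]
Visit 7 → queue [5, 4, 1, 16, 14, 2, 10]
Visit 5 → queue [4, 1, 16, 14, 2, 10]
Visit 4 → queue [1, 16, 14, 2, 10]
Visit 1 → queue [16, 14, 2, 10]
Visit 16 → queue [14, 2, 10]
Visit 14 → queue [2, 10]
Visit 2 → queue [10]
Visit 10 → queue []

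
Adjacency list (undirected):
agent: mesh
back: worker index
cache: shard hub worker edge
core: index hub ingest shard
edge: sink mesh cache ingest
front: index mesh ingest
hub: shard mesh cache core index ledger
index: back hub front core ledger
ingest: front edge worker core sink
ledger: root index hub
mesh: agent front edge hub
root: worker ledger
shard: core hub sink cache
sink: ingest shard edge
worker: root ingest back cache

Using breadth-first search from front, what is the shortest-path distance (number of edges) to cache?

Level 0: front
Level 1: index, ingest, mesh
Level 2: agent, back, core, edge, hub, ledger, sink, worker
Level 3: cache, root, shard
cache first appears at level 3.

3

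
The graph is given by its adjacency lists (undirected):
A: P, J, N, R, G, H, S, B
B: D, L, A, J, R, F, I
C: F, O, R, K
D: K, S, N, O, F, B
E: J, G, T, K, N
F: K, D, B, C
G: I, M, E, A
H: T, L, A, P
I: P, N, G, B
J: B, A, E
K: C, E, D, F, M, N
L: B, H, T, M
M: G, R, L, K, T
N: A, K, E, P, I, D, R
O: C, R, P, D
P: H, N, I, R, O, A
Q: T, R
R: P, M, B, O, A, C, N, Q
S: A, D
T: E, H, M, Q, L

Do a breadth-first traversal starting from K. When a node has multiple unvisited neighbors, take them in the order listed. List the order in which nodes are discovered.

K, C, E, D, F, M, N, O, R, J, G, T, S, B, L, A, P, I, Q, H

Visit K; enqueue C, E, D, F, M, N → queue [C, E, D, F, M, N]
Visit C; enqueue O, R → queue [E, D, F, M, N, O, R]
Visit E; enqueue J, G, T → queue [D, F, M, N, O, R, J, G, T]
Visit D; enqueue S, B → queue [F, M, N, O, R, J, G, T, S, B]
Visit F → queue [M, N, O, R, J, G, T, S, B]
Visit M; enqueue L → queue [N, O, R, J, G, T, S, B, L]
Visit N; enqueue A, P, I → queue [O, R, J, G, T, S, B, L, A, P, I]
Visit O → queue [R, J, G, T, S, B, L, A, P, I]
Visit R; enqueue Q → queue [J, G, T, S, B, L, A, P, I, Q]
Visit J → queue [G, T, S, B, L, A, P, I, Q]
Visit G → queue [T, S, B, L, A, P, I, Q]
Visit T; enqueue H → queue [S, B, L, A, P, I, Q, H]
Visit S → queue [B, L, A, P, I, Q, H]
Visit B → queue [L, A, P, I, Q, H]
Visit L → queue [A, P, I, Q, H]
Visit A → queue [P, I, Q, H]
Visit P → queue [I, Q, H]
Visit I → queue [Q, H]
Visit Q → queue [H]
Visit H → queue []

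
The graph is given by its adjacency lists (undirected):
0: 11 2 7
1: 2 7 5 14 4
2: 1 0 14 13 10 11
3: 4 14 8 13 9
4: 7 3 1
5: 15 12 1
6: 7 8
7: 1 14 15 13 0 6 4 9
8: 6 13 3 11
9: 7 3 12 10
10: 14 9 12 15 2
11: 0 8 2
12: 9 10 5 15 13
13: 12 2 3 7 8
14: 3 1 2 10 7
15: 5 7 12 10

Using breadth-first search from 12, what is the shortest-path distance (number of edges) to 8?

2

Level 0: 12
Level 1: 5, 9, 10, 13, 15
Level 2: 1, 2, 3, 7, 8, 14
Level 3: 0, 4, 6, 11
8 first appears at level 2.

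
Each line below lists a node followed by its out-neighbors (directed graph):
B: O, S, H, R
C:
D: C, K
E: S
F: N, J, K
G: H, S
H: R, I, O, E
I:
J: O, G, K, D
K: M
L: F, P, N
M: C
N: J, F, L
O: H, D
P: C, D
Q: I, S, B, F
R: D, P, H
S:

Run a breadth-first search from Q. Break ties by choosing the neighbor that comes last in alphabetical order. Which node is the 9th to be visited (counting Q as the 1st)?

Visit Q; enqueue S, I, F, B → queue [S, I, F, B]
Visit S → queue [I, F, B]
Visit I → queue [F, B]
Visit F; enqueue N, K, J → queue [B, N, K, J]
Visit B; enqueue R, O, H → queue [N, K, J, R, O, H]
Visit N; enqueue L → queue [K, J, R, O, H, L]
Visit K; enqueue M → queue [J, R, O, H, L, M]
Visit J; enqueue G, D → queue [R, O, H, L, M, G, D]
Visit R; enqueue P → queue [O, H, L, M, G, D, P]
Visit O → queue [H, L, M, G, D, P]
Visit H; enqueue E → queue [L, M, G, D, P, E]
Visit L → queue [M, G, D, P, E]
Visit M; enqueue C → queue [G, D, P, E, C]
Visit G → queue [D, P, E, C]
Visit D → queue [P, E, C]
Visit P → queue [E, C]
Visit E → queue [C]
Visit C → queue []

Visit order: Q, S, I, F, B, N, K, J, R, O, H, L, M, G, D, P, E, C

R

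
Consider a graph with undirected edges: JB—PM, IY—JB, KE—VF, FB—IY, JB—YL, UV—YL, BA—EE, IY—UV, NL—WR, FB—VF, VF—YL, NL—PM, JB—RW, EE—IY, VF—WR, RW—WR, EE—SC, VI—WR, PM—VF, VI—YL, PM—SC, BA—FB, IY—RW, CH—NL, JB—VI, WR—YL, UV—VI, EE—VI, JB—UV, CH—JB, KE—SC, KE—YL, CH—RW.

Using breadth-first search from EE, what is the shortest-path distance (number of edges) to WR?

Level 0: EE
Level 1: BA, IY, SC, VI
Level 2: FB, JB, KE, PM, RW, UV, WR, YL
Level 3: CH, NL, VF
WR first appears at level 2.

2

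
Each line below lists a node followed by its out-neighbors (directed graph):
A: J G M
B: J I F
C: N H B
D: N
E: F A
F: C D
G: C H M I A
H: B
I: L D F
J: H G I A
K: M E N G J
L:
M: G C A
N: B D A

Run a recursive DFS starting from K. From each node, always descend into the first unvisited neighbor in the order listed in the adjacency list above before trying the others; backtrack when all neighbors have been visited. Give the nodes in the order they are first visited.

Visit K
K → M
M → G
G → C
C → N
N → B
B → J
J → H
J → I
I → L
I → D
I → F
J → A
K → E

K, M, G, C, N, B, J, H, I, L, D, F, A, E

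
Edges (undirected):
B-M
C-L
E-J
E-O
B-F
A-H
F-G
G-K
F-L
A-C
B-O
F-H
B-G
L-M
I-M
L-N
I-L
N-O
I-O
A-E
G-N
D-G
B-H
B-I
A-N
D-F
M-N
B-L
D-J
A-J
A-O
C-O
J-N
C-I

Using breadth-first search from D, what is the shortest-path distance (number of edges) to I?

3

Level 0: D
Level 1: F, G, J
Level 2: A, B, E, H, K, L, N
Level 3: C, I, M, O
I first appears at level 3.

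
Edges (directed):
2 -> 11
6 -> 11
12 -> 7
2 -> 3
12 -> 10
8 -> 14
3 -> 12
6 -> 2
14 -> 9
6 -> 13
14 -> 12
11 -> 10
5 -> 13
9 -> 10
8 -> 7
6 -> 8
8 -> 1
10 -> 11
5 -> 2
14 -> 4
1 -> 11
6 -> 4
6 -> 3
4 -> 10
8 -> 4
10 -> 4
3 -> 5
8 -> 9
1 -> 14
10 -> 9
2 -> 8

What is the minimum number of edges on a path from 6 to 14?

Level 0: 6
Level 1: 2, 3, 4, 8, 11, 13
Level 2: 1, 5, 7, 9, 10, 12, 14
14 first appears at level 2.

2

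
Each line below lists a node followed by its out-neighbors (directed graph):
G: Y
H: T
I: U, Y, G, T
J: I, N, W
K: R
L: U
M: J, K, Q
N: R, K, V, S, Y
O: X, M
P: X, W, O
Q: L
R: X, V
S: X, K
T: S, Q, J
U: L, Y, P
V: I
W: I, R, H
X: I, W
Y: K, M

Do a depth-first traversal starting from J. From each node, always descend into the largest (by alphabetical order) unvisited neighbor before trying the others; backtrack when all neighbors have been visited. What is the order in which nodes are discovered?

Visit J
J → W
W → R
R → X
X → I
I → Y
Y → M
M → Q
Q → L
L → U
U → P
P → O
M → K
I → T
T → S
I → G
R → V
W → H
J → N

J, W, R, X, I, Y, M, Q, L, U, P, O, K, T, S, G, V, H, N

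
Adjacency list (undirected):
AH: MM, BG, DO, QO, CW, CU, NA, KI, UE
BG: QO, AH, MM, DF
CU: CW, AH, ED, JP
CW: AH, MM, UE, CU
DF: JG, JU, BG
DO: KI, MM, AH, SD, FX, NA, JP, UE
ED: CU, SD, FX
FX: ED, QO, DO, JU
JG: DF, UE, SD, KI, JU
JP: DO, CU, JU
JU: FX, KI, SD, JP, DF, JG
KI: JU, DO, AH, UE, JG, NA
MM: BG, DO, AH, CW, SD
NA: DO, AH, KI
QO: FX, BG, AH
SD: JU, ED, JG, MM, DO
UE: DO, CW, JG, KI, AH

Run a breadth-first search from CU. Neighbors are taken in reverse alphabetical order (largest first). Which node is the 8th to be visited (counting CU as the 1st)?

Visit CU; enqueue JP, ED, CW, AH → queue [JP, ED, CW, AH]
Visit JP; enqueue JU, DO → queue [ED, CW, AH, JU, DO]
Visit ED; enqueue SD, FX → queue [CW, AH, JU, DO, SD, FX]
Visit CW; enqueue UE, MM → queue [AH, JU, DO, SD, FX, UE, MM]
Visit AH; enqueue QO, NA, KI, BG → queue [JU, DO, SD, FX, UE, MM, QO, NA, KI, BG]
Visit JU; enqueue JG, DF → queue [DO, SD, FX, UE, MM, QO, NA, KI, BG, JG, DF]
Visit DO → queue [SD, FX, UE, MM, QO, NA, KI, BG, JG, DF]
Visit SD → queue [FX, UE, MM, QO, NA, KI, BG, JG, DF]
Visit FX → queue [UE, MM, QO, NA, KI, BG, JG, DF]
Visit UE → queue [MM, QO, NA, KI, BG, JG, DF]
Visit MM → queue [QO, NA, KI, BG, JG, DF]
Visit QO → queue [NA, KI, BG, JG, DF]
Visit NA → queue [KI, BG, JG, DF]
Visit KI → queue [BG, JG, DF]
Visit BG → queue [JG, DF]
Visit JG → queue [DF]
Visit DF → queue []

Visit order: CU, JP, ED, CW, AH, JU, DO, SD, FX, UE, MM, QO, NA, KI, BG, JG, DF

SD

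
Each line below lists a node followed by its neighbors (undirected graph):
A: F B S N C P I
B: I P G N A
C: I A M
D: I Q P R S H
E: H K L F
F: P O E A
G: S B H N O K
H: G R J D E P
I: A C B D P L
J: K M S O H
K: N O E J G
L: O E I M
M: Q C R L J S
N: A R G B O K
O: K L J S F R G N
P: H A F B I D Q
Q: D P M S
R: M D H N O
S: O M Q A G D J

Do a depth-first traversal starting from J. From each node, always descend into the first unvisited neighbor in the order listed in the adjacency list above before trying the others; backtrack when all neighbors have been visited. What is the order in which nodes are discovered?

Visit J
J → K
K → N
N → A
A → F
F → P
P → H
H → G
G → S
S → O
O → L
L → E
L → I
I → C
C → M
M → Q
Q → D
D → R
I → B

J -> K -> N -> A -> F -> P -> H -> G -> S -> O -> L -> E -> I -> C -> M -> Q -> D -> R -> B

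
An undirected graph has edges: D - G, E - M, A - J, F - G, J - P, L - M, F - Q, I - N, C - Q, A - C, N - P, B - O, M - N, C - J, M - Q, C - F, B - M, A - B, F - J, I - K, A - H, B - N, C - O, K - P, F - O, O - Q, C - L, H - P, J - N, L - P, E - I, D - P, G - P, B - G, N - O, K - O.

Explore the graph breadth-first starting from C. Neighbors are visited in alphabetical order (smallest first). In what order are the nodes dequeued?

Visit C; enqueue A, F, J, L, O, Q → queue [A, F, J, L, O, Q]
Visit A; enqueue B, H → queue [F, J, L, O, Q, B, H]
Visit F; enqueue G → queue [J, L, O, Q, B, H, G]
Visit J; enqueue N, P → queue [L, O, Q, B, H, G, N, P]
Visit L; enqueue M → queue [O, Q, B, H, G, N, P, M]
Visit O; enqueue K → queue [Q, B, H, G, N, P, M, K]
Visit Q → queue [B, H, G, N, P, M, K]
Visit B → queue [H, G, N, P, M, K]
Visit H → queue [G, N, P, M, K]
Visit G; enqueue D → queue [N, P, M, K, D]
Visit N; enqueue I → queue [P, M, K, D, I]
Visit P → queue [M, K, D, I]
Visit M; enqueue E → queue [K, D, I, E]
Visit K → queue [D, I, E]
Visit D → queue [I, E]
Visit I → queue [E]
Visit E → queue []

C A F J L O Q B H G N P M K D I E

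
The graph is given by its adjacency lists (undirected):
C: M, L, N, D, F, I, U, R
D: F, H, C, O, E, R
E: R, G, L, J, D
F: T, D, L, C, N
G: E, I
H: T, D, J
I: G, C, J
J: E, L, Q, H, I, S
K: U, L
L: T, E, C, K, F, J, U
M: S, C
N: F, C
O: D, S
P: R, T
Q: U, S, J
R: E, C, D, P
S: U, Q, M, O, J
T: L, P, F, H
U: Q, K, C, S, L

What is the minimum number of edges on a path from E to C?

2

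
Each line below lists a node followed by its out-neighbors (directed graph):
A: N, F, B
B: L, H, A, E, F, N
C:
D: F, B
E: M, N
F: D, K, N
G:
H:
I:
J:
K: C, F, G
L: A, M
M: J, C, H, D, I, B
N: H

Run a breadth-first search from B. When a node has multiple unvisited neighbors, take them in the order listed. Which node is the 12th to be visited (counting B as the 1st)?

Visit B; enqueue L, H, A, E, F, N → queue [L, H, A, E, F, N]
Visit L; enqueue M → queue [H, A, E, F, N, M]
Visit H → queue [A, E, F, N, M]
Visit A → queue [E, F, N, M]
Visit E → queue [F, N, M]
Visit F; enqueue D, K → queue [N, M, D, K]
Visit N → queue [M, D, K]
Visit M; enqueue J, C, I → queue [D, K, J, C, I]
Visit D → queue [K, J, C, I]
Visit K; enqueue G → queue [J, C, I, G]
Visit J → queue [C, I, G]
Visit C → queue [I, G]
Visit I → queue [G]
Visit G → queue []

Visit order: B, L, H, A, E, F, N, M, D, K, J, C, I, G

C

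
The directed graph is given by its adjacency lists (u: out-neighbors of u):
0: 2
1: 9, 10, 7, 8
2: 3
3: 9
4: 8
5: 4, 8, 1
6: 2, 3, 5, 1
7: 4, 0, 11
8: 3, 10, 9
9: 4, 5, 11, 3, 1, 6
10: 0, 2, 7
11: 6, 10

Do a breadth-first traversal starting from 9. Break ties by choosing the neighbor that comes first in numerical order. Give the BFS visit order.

Visit 9; enqueue 1, 3, 4, 5, 6, 11 → queue [1, 3, 4, 5, 6, 11]
Visit 1; enqueue 7, 8, 10 → queue [3, 4, 5, 6, 11, 7, 8, 10]
Visit 3 → queue [4, 5, 6, 11, 7, 8, 10]
Visit 4 → queue [5, 6, 11, 7, 8, 10]
Visit 5 → queue [6, 11, 7, 8, 10]
Visit 6; enqueue 2 → queue [11, 7, 8, 10, 2]
Visit 11 → queue [7, 8, 10, 2]
Visit 7; enqueue 0 → queue [8, 10, 2, 0]
Visit 8 → queue [10, 2, 0]
Visit 10 → queue [2, 0]
Visit 2 → queue [0]
Visit 0 → queue []

9 → 1 → 3 → 4 → 5 → 6 → 11 → 7 → 8 → 10 → 2 → 0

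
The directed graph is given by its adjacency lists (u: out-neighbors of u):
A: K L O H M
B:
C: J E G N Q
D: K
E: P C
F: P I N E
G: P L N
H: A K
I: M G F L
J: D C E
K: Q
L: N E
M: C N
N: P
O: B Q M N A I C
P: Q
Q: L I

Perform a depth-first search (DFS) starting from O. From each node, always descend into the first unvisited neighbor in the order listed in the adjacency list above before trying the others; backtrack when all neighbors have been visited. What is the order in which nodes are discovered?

Visit O
O → B
O → Q
Q → L
L → N
N → P
L → E
E → C
C → J
J → D
D → K
C → G
Q → I
I → M
I → F
O → A
A → H

O, B, Q, L, N, P, E, C, J, D, K, G, I, M, F, A, H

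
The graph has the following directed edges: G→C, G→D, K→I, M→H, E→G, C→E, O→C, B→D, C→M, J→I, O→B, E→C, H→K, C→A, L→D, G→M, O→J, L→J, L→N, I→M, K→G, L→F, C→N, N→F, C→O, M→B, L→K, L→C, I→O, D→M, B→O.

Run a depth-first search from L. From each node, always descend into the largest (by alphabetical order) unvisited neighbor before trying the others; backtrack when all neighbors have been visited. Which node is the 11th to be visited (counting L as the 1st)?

B

Visit L
L → N
N → F
L → K
K → I
I → O
O → J
O → C
C → M
M → H
M → B
B → D
C → E
E → G
C → A

Visit order: L, N, F, K, I, O, J, C, M, H, B, D, E, G, A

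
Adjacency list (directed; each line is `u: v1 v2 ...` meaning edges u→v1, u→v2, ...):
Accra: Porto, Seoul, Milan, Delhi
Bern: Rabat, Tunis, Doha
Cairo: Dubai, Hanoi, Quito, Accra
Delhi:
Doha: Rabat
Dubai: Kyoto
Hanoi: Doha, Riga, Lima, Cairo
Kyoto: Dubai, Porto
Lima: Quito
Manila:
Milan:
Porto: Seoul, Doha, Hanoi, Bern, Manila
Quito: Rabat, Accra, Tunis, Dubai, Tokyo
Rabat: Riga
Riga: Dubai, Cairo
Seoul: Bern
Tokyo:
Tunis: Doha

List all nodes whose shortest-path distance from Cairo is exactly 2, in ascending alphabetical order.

Delhi, Doha, Kyoto, Lima, Milan, Porto, Rabat, Riga, Seoul, Tokyo, Tunis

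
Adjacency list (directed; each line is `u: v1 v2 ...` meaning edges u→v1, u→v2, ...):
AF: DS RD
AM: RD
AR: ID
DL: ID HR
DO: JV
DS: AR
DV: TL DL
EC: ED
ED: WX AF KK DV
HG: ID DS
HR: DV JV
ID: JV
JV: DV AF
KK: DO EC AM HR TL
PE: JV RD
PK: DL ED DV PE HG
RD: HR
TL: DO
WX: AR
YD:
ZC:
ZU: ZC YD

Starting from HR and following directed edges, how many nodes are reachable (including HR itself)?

BFS from HR visits: HR, JV, DV, AF, TL, DL, RD, DS, DO, ID, AR
Reachable nodes: 11 of 22 total.

11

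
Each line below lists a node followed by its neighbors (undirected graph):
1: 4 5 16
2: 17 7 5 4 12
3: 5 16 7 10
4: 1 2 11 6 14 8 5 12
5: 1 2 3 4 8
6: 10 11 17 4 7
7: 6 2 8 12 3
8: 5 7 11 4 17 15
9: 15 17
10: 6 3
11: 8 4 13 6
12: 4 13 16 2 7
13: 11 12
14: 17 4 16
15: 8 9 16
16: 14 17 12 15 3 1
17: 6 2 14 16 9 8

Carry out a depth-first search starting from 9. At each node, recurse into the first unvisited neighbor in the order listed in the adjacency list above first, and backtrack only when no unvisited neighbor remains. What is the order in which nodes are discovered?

9, 15, 8, 5, 1, 4, 2, 17, 6, 10, 3, 16, 14, 12, 13, 11, 7

Visit 9
9 → 15
15 → 8
8 → 5
5 → 1
1 → 4
4 → 2
2 → 17
17 → 6
6 → 10
10 → 3
3 → 16
16 → 14
16 → 12
12 → 13
13 → 11
12 → 7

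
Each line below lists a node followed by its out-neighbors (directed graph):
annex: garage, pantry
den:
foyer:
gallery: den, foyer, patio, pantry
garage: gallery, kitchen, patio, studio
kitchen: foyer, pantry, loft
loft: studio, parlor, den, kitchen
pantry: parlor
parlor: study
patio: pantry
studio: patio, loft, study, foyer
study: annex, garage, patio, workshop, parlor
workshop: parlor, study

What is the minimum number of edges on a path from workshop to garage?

2

Level 0: workshop
Level 1: parlor, study
Level 2: annex, garage, patio
Level 3: gallery, kitchen, pantry, studio
Level 4: den, foyer, loft
garage first appears at level 2.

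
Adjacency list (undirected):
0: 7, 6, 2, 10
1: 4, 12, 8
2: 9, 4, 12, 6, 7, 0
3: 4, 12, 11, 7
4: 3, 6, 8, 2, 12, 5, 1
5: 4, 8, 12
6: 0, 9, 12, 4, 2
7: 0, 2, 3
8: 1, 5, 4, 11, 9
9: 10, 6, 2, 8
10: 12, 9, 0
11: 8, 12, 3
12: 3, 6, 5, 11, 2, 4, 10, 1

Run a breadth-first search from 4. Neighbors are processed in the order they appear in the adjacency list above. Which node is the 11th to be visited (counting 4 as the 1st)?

0

Visit 4; enqueue 3, 6, 8, 2, 12, 5, 1 → queue [3, 6, 8, 2, 12, 5, 1]
Visit 3; enqueue 11, 7 → queue [6, 8, 2, 12, 5, 1, 11, 7]
Visit 6; enqueue 0, 9 → queue [8, 2, 12, 5, 1, 11, 7, 0, 9]
Visit 8 → queue [2, 12, 5, 1, 11, 7, 0, 9]
Visit 2 → queue [12, 5, 1, 11, 7, 0, 9]
Visit 12; enqueue 10 → queue [5, 1, 11, 7, 0, 9, 10]
Visit 5 → queue [1, 11, 7, 0, 9, 10]
Visit 1 → queue [11, 7, 0, 9, 10]
Visit 11 → queue [7, 0, 9, 10]
Visit 7 → queue [0, 9, 10]
Visit 0 → queue [9, 10]
Visit 9 → queue [10]
Visit 10 → queue []

Visit order: 4, 3, 6, 8, 2, 12, 5, 1, 11, 7, 0, 9, 10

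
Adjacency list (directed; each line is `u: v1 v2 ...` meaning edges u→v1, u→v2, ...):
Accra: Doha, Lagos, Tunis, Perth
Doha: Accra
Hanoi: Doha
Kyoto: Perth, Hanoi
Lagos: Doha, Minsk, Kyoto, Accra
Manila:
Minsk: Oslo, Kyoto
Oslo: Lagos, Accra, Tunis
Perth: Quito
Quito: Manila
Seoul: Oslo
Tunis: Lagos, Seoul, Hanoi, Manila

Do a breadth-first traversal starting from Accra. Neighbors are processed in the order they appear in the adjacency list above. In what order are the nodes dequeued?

Accra → Doha → Lagos → Tunis → Perth → Minsk → Kyoto → Seoul → Hanoi → Manila → Quito → Oslo

Visit Accra; enqueue Doha, Lagos, Tunis, Perth → queue [Doha, Lagos, Tunis, Perth]
Visit Doha → queue [Lagos, Tunis, Perth]
Visit Lagos; enqueue Minsk, Kyoto → queue [Tunis, Perth, Minsk, Kyoto]
Visit Tunis; enqueue Seoul, Hanoi, Manila → queue [Perth, Minsk, Kyoto, Seoul, Hanoi, Manila]
Visit Perth; enqueue Quito → queue [Minsk, Kyoto, Seoul, Hanoi, Manila, Quito]
Visit Minsk; enqueue Oslo → queue [Kyoto, Seoul, Hanoi, Manila, Quito, Oslo]
Visit Kyoto → queue [Seoul, Hanoi, Manila, Quito, Oslo]
Visit Seoul → queue [Hanoi, Manila, Quito, Oslo]
Visit Hanoi → queue [Manila, Quito, Oslo]
Visit Manila → queue [Quito, Oslo]
Visit Quito → queue [Oslo]
Visit Oslo → queue []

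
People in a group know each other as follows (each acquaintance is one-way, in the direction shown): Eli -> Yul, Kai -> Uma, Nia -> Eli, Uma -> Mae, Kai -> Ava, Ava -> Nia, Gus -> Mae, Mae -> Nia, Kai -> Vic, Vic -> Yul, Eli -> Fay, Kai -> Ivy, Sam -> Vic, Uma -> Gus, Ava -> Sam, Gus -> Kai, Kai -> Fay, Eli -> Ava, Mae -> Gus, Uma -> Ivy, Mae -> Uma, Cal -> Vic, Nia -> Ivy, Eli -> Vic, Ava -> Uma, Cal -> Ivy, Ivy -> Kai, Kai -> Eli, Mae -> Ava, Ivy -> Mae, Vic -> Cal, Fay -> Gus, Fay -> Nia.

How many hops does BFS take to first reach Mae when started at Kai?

2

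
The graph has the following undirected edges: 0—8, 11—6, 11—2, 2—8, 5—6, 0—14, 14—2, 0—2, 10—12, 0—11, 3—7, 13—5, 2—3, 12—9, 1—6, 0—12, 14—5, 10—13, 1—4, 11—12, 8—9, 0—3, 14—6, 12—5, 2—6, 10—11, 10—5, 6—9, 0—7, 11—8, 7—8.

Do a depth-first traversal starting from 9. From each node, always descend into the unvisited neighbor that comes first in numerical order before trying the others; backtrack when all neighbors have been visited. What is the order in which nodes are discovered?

Visit 9
9 → 6
6 → 1
1 → 4
6 → 2
2 → 0
0 → 3
3 → 7
7 → 8
8 → 11
11 → 10
10 → 5
5 → 12
5 → 13
5 → 14

9 → 6 → 1 → 4 → 2 → 0 → 3 → 7 → 8 → 11 → 10 → 5 → 12 → 13 → 14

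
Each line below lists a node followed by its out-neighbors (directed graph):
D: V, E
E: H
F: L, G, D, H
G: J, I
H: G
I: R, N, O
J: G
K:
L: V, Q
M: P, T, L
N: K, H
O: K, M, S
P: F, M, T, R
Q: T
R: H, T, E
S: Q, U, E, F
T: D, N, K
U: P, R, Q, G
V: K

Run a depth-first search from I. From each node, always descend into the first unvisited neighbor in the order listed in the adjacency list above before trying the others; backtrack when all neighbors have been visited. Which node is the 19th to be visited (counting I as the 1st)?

Visit I
I → R
R → H
H → G
G → J
R → T
T → D
D → V
V → K
D → E
T → N
I → O
O → M
M → P
P → F
F → L
L → Q
O → S
S → U

Visit order: I, R, H, G, J, T, D, V, K, E, N, O, M, P, F, L, Q, S, U

U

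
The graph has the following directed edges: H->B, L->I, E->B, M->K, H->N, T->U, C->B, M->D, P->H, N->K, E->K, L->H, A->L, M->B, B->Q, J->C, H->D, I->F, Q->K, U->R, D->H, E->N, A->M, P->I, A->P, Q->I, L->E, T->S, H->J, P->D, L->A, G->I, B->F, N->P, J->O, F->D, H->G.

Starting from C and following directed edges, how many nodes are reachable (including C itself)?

BFS from C visits: C, B, Q, F, K, I, D, H, N, J, G, P, O
Reachable nodes: 13 of 21 total.

13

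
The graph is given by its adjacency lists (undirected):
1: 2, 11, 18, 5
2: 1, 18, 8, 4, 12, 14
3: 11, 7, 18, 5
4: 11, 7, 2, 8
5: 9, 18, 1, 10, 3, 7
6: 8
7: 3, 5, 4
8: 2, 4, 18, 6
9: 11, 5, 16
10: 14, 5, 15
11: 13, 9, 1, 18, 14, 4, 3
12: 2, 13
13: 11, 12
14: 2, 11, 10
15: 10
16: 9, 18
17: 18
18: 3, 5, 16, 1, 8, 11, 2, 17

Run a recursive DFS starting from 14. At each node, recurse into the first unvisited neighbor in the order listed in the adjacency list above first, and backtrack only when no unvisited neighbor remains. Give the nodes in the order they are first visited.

14 2 1 11 13 12 9 5 18 3 7 4 8 6 16 17 10 15

Visit 14
14 → 2
2 → 1
1 → 11
11 → 13
13 → 12
11 → 9
9 → 5
5 → 18
18 → 3
3 → 7
7 → 4
4 → 8
8 → 6
18 → 16
18 → 17
5 → 10
10 → 15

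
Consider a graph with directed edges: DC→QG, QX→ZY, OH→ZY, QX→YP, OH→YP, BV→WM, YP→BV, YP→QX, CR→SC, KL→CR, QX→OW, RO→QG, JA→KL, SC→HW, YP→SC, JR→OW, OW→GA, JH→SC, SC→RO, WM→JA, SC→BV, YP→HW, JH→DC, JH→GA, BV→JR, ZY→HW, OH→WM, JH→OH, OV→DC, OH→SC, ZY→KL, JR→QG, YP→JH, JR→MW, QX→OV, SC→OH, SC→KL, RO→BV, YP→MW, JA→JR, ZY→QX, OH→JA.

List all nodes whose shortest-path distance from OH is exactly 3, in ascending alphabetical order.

CR, DC, GA, OV, OW, QG

Level 0: OH
Level 1: JA, SC, WM, YP, ZY
Level 2: BV, HW, JH, JR, KL, MW, QX, RO
Level 3: CR, DC, GA, OV, OW, QG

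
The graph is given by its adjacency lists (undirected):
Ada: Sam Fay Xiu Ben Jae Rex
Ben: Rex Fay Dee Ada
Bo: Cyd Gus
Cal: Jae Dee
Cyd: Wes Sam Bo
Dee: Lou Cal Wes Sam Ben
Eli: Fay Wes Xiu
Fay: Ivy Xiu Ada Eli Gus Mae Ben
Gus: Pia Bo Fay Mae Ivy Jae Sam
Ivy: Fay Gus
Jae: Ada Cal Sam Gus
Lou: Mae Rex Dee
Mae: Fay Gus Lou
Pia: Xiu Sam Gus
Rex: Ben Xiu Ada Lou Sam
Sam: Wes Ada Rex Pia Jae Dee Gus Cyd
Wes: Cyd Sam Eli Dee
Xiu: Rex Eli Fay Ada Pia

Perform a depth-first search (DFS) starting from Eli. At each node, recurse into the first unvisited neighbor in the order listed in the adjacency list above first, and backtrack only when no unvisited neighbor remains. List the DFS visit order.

Visit Eli
Eli → Fay
Fay → Ivy
Ivy → Gus
Gus → Pia
Pia → Xiu
Xiu → Rex
Rex → Ben
Ben → Dee
Dee → Lou
Lou → Mae
Dee → Cal
Cal → Jae
Jae → Ada
Ada → Sam
Sam → Wes
Wes → Cyd
Cyd → Bo

Eli, Fay, Ivy, Gus, Pia, Xiu, Rex, Ben, Dee, Lou, Mae, Cal, Jae, Ada, Sam, Wes, Cyd, Bo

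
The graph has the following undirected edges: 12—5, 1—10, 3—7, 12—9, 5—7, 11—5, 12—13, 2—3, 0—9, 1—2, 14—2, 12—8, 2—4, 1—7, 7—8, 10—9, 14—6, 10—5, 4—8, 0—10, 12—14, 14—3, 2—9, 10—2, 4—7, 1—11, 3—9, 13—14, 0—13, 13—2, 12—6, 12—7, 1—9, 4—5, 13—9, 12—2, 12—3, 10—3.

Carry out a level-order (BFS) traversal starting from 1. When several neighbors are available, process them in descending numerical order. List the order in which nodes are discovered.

1, 11, 10, 9, 7, 2, 5, 3, 0, 13, 12, 8, 4, 14, 6

Visit 1; enqueue 11, 10, 9, 7, 2 → queue [11, 10, 9, 7, 2]
Visit 11; enqueue 5 → queue [10, 9, 7, 2, 5]
Visit 10; enqueue 3, 0 → queue [9, 7, 2, 5, 3, 0]
Visit 9; enqueue 13, 12 → queue [7, 2, 5, 3, 0, 13, 12]
Visit 7; enqueue 8, 4 → queue [2, 5, 3, 0, 13, 12, 8, 4]
Visit 2; enqueue 14 → queue [5, 3, 0, 13, 12, 8, 4, 14]
Visit 5 → queue [3, 0, 13, 12, 8, 4, 14]
Visit 3 → queue [0, 13, 12, 8, 4, 14]
Visit 0 → queue [13, 12, 8, 4, 14]
Visit 13 → queue [12, 8, 4, 14]
Visit 12; enqueue 6 → queue [8, 4, 14, 6]
Visit 8 → queue [4, 14, 6]
Visit 4 → queue [14, 6]
Visit 14 → queue [6]
Visit 6 → queue []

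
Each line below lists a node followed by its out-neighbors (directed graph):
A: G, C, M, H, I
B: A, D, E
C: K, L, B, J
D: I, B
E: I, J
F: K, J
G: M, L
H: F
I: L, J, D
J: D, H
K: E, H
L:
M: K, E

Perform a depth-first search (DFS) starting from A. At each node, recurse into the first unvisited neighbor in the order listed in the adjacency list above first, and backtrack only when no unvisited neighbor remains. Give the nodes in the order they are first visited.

A, G, M, K, E, I, L, J, D, B, H, F, C

Visit A
A → G
G → M
M → K
K → E
E → I
I → L
I → J
J → D
D → B
J → H
H → F
A → C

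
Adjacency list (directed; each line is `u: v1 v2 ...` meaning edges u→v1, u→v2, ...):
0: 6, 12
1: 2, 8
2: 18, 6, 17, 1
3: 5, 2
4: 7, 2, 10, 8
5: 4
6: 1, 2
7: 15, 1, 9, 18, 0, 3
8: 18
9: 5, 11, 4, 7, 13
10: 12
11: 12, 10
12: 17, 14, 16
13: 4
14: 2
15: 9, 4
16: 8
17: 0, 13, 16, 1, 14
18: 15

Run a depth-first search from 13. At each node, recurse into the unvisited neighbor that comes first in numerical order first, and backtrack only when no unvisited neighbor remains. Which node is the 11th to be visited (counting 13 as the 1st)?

0

Visit 13
13 → 4
4 → 2
2 → 1
1 → 8
8 → 18
18 → 15
15 → 9
9 → 5
9 → 7
7 → 0
0 → 6
0 → 12
12 → 14
12 → 16
12 → 17
7 → 3
9 → 11
11 → 10

Visit order: 13, 4, 2, 1, 8, 18, 15, 9, 5, 7, 0, 6, 12, 14, 16, 17, 3, 11, 10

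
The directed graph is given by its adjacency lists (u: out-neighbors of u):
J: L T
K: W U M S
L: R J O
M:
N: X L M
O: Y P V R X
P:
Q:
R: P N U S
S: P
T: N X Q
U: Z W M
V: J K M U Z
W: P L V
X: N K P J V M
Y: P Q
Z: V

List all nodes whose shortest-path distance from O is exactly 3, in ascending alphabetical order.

L, T, W

Level 0: O
Level 1: P, R, V, X, Y
Level 2: J, K, M, N, Q, S, U, Z
Level 3: L, T, W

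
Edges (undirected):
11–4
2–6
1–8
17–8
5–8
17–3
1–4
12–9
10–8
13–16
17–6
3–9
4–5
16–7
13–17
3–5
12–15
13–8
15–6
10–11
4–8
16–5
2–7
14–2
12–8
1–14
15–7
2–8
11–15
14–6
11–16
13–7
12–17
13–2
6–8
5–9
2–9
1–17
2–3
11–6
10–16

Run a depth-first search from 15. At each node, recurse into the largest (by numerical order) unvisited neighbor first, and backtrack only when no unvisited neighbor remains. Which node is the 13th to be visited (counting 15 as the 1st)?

Visit 15
15 → 12
12 → 17
17 → 13
13 → 16
16 → 11
11 → 10
10 → 8
8 → 6
6 → 14
14 → 2
2 → 9
9 → 5
5 → 4
4 → 1
5 → 3
2 → 7

Visit order: 15, 12, 17, 13, 16, 11, 10, 8, 6, 14, 2, 9, 5, 4, 1, 3, 7

5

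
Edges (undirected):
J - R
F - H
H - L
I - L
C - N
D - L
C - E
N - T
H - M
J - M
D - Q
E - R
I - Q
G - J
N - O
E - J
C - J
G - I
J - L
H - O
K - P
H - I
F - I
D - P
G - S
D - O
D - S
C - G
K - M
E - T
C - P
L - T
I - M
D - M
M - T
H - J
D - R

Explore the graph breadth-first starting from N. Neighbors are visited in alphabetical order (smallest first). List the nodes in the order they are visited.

Visit N; enqueue C, O, T → queue [C, O, T]
Visit C; enqueue E, G, J, P → queue [O, T, E, G, J, P]
Visit O; enqueue D, H → queue [T, E, G, J, P, D, H]
Visit T; enqueue L, M → queue [E, G, J, P, D, H, L, M]
Visit E; enqueue R → queue [G, J, P, D, H, L, M, R]
Visit G; enqueue I, S → queue [J, P, D, H, L, M, R, I, S]
Visit J → queue [P, D, H, L, M, R, I, S]
Visit P; enqueue K → queue [D, H, L, M, R, I, S, K]
Visit D; enqueue Q → queue [H, L, M, R, I, S, K, Q]
Visit H; enqueue F → queue [L, M, R, I, S, K, Q, F]
Visit L → queue [M, R, I, S, K, Q, F]
Visit M → queue [R, I, S, K, Q, F]
Visit R → queue [I, S, K, Q, F]
Visit I → queue [S, K, Q, F]
Visit S → queue [K, Q, F]
Visit K → queue [Q, F]
Visit Q → queue [F]
Visit F → queue []

N -> C -> O -> T -> E -> G -> J -> P -> D -> H -> L -> M -> R -> I -> S -> K -> Q -> F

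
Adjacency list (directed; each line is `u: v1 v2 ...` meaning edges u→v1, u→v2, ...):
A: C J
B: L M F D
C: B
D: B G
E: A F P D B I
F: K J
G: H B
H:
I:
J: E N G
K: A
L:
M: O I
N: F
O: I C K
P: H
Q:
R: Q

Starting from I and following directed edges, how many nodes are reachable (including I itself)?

1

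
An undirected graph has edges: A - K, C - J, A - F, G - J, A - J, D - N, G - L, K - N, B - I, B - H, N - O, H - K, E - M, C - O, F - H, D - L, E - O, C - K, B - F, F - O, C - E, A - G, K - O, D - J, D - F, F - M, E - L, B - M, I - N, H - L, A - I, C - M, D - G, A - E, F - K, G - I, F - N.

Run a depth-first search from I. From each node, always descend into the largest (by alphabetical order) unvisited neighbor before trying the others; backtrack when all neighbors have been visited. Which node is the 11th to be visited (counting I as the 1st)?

M

Visit I
I → N
N → O
O → K
K → H
H → L
L → G
G → J
J → D
D → F
F → M
M → E
E → C
E → A
M → B

Visit order: I, N, O, K, H, L, G, J, D, F, M, E, C, A, B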